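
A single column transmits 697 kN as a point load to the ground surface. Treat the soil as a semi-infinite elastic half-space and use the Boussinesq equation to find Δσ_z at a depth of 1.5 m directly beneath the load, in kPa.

Boussinesq vertical stress below a point load on an elastic half-space:
Δσ_z = 3P/(2πz²) · [1 + (r/z)²]^(−5/2)
r/z = 0/1.5 = 0; [1+(r/z)²]^(−5/2) = 1.
Δσ_z = 3×697/(2π×1.5²) × 1 = 147.91 × 1 = 147.9 kPa

Δσ_z ≈ 148 kPa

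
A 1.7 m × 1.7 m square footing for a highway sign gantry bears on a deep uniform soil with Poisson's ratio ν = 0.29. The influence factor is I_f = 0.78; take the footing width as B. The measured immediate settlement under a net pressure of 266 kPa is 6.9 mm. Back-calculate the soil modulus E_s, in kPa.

E_s ≈ 46800 kPa

S_e = q·B·(1−ν²)/E_s · I_f  ⇒  E_s = q·B·(1−ν²)·I_f / S_e.
E_s = 266 × 1.7 × 0.9159 × 0.78 / 0.0069 = 46820 kPa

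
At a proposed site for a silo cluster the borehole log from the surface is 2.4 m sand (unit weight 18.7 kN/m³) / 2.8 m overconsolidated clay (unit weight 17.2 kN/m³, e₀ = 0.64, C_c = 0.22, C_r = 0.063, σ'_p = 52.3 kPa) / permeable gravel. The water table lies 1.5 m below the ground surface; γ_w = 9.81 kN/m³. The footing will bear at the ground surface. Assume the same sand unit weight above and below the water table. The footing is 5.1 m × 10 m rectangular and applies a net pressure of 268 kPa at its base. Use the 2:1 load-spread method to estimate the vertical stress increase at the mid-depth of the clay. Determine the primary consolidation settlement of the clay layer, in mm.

S_c ≈ 186 mm

Mid-depth of clay below the ground surface: z = 2.4 + 2.8/2 = 3.8 m.
Total vertical stress at mid-clay: σ_v = 18.7×2.4 + 17.2×1.4 = 68.96 kPa.
Pore pressure: u = 9.81×(3.8 − 1.5) = 22.563 kPa.
Initial effective stress: σ'_0 = σ_v − u = 68.96 − 22.563 = 46.397 kPa.
Stress increase at mid-clay by the 2:1 spreading method:
Δσ = qBL/((B+z)(L+z)) = 268×5.1×10/((5.1+3.8)(10+3.8)) = 111.28 kPa
Final effective stress: σ'_f = 46.397 + 111.28 = 157.68 kPa.
σ'_f = 157.68 > σ'_p = 52.3 kPa, so the stress path crosses the preconsolidation pressure — recompression up to σ'_p, then virgin compression beyond:
S_c = H/(1+e₀)·[C_r·log₁₀(σ'_p/σ'_0) + C_c·log₁₀(σ'_f/σ'_p)]
    = 2.8/1.64 × [0.063×log₁₀(52.3/46.397) + 0.22×log₁₀(157.68/52.3)]
    = 1.7073 × [0.0032767 + 0.10544] = 0.1856 m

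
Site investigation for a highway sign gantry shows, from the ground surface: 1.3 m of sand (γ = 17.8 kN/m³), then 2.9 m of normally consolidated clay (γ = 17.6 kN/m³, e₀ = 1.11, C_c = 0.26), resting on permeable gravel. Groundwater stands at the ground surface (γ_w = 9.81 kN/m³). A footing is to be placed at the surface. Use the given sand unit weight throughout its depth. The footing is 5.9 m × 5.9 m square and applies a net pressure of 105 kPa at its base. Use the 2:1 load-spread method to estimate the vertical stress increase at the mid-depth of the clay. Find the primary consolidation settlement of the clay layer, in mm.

Mid-depth of clay below the ground surface: z = 1.3 + 2.9/2 = 2.75 m.
Total vertical stress at mid-clay: σ_v = 17.8×1.3 + 17.6×1.45 = 48.66 kPa.
Pore pressure: u = 9.81×(2.75 − 0) = 26.978 kPa.
Initial effective stress: σ'_0 = σ_v − u = 48.66 − 26.978 = 21.682 kPa.
Stress increase at mid-clay by the 2:1 spreading method:
Δσ = qBL/((B+z)(L+z)) = 105×5.9×5.9/((5.9+2.75)(5.9+2.75)) = 48.85 kPa
Final effective stress: σ'_f = σ'_0 + Δσ = 21.682 + 48.85 = 70.532 kPa.
Normally consolidated clay, so the full stress increment lies on the virgin compression line:
S_c = C_c·H/(1+e₀)·log₁₀(σ'_f/σ'_0) = 0.26×2.9/(1+1.11)×log₁₀(70.532/21.682)
    = 0.35735 × 0.51229 = 0.1831 m

S_c ≈ 183 mm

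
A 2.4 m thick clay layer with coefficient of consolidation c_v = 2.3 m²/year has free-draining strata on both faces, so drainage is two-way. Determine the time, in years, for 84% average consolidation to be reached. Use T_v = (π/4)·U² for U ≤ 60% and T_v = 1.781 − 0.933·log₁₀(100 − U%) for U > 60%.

t ≈ 0.412 years

Drainage path length: H_d = H/2 = 1.2 m (double drainage).
U > 60%: T_v = 1.781 − 0.933·log₁₀(100 − 84) = 0.65756.
t = T_v·H_d²/c_v = 0.65756×1.2²/2.3 = 0.4117 years.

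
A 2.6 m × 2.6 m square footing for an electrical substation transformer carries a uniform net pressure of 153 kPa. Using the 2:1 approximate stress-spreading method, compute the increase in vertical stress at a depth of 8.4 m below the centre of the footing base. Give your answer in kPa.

Δσ_z ≈ 8.55 kPa

By the 2:1 method the load spreads at 1 horizontal : 2 vertical, so at depth z the loaded area has grown by z in each plan dimension:
Δσ = qBL/((B+z)(L+z)) = 153×2.6×2.6/((2.6+8.4)(2.6+8.4)) = 8.5478 kPa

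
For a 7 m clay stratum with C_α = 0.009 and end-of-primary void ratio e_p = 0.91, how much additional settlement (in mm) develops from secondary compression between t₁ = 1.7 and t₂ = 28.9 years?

S_s ≈ 40.6 mm

Secondary compression: S_s = C_α·H/(1+e_p)·log₁₀(t₂/t₁)
S_s = 0.009×7/(1+0.91)×log₁₀(28.9/1.7)
    = 0.03298 × 1.23 = 0.04059 m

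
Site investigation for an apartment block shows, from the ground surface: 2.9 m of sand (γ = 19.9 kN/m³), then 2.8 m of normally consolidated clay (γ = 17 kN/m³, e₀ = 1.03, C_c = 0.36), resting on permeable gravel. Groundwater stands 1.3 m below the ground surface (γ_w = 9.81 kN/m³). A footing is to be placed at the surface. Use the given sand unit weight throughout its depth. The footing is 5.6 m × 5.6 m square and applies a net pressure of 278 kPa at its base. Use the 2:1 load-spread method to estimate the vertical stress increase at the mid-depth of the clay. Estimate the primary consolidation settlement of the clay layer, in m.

Mid-depth of clay below the ground surface: z = 2.9 + 2.8/2 = 4.3 m.
Total vertical stress at mid-clay: σ_v = 19.9×2.9 + 17×1.4 = 81.51 kPa.
Pore pressure: u = 9.81×(4.3 − 1.3) = 29.43 kPa.
Initial effective stress: σ'_0 = σ_v − u = 81.51 − 29.43 = 52.08 kPa.
Stress increase at mid-clay by the 2:1 spreading method:
Δσ = qBL/((B+z)(L+z)) = 278×5.6×5.6/((5.6+4.3)(5.6+4.3)) = 88.951 kPa
Final effective stress: σ'_f = σ'_0 + Δσ = 52.08 + 88.951 = 141.03 kPa.
Normally consolidated clay, so the full stress increment lies on the virgin compression line:
S_c = C_c·H/(1+e₀)·log₁₀(σ'_f/σ'_0) = 0.36×2.8/(1+1.03)×log₁₀(141.03/52.08)
    = 0.49655 × 0.43264 = 0.2148 m

S_c ≈ 0.215 m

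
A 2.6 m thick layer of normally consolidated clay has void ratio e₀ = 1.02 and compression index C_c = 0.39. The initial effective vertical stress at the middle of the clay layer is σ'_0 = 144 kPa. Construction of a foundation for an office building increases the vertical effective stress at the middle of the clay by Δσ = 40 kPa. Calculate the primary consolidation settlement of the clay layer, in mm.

S_c ≈ 53.4 mm

Final effective stress: σ'_f = σ'_0 + Δσ = 144 + 40 = 184 kPa.
Normally consolidated clay, so the full stress increment lies on the virgin compression line:
S_c = C_c·H/(1+e₀)·log₁₀(σ'_f/σ'_0) = 0.39×2.6/(1+1.02)×log₁₀(184/144)
    = 0.50198 × 0.10646 = 0.05344 m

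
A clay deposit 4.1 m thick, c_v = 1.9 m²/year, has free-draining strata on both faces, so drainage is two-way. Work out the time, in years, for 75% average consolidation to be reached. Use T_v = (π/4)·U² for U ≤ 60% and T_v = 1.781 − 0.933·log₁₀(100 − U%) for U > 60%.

Drainage path length: H_d = H/2 = 2.05 m (double drainage).
U > 60%: T_v = 1.781 − 0.933·log₁₀(100 − 75) = 0.47672.
t = T_v·H_d²/c_v = 0.47672×2.05²/1.9 = 1.054 years.

t ≈ 1.05 years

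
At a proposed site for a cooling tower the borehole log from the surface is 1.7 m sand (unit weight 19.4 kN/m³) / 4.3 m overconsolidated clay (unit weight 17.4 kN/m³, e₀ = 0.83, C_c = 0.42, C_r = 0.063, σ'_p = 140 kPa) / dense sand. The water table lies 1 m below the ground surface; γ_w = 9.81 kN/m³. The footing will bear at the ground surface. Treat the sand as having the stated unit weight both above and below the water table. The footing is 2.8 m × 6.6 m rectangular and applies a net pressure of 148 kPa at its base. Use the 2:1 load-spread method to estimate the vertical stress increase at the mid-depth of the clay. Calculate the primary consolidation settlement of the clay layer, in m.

S_c ≈ 0.0422 m

Mid-depth of clay below the ground surface: z = 1.7 + 4.3/2 = 3.85 m.
Total vertical stress at mid-clay: σ_v = 19.4×1.7 + 17.4×2.15 = 70.39 kPa.
Pore pressure: u = 9.81×(3.85 − 1) = 27.959 kPa.
Initial effective stress: σ'_0 = σ_v − u = 70.39 − 27.959 = 42.431 kPa.
Stress increase at mid-clay by the 2:1 spreading method:
Δσ = qBL/((B+z)(L+z)) = 148×2.8×6.6/((2.8+3.85)(6.6+3.85)) = 39.357 kPa
Final effective stress: σ'_f = 42.431 + 39.357 = 81.788 kPa.
σ'_f = 81.788 ≤ σ'_p = 140 kPa, so the clay remains overconsolidated and only the recompression index applies:
S_c = C_r·H/(1+e₀)·log₁₀(σ'_f/σ'_0) = 0.063×4.3/1.83×log₁₀(81.788/42.431)
    = 0.14803 × 0.28501 = 0.04219 m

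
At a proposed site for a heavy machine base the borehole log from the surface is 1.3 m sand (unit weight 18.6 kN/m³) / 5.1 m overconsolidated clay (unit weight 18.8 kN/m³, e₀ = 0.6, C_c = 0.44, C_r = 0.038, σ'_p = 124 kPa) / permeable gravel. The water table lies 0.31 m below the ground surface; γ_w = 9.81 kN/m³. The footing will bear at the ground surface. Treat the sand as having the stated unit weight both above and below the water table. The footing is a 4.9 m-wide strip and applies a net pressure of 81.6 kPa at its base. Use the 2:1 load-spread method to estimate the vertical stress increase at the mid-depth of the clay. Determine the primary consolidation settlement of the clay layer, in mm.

Mid-depth of clay below the ground surface: z = 1.3 + 5.1/2 = 3.85 m.
Total vertical stress at mid-clay: σ_v = 18.6×1.3 + 18.8×2.55 = 72.12 kPa.
Pore pressure: u = 9.81×(3.85 − 0.31) = 34.727 kPa.
Initial effective stress: σ'_0 = σ_v − u = 72.12 − 34.727 = 37.393 kPa.
Stress increase at mid-clay by the 2:1 spreading method:
Δσ = qB/(B+z) = 81.6×4.9/(4.9+3.85) = 45.696 kPa
Final effective stress: σ'_f = 37.393 + 45.696 = 83.089 kPa.
σ'_f = 83.089 ≤ σ'_p = 124 kPa, so the clay remains overconsolidated and only the recompression index applies:
S_c = C_r·H/(1+e₀)·log₁₀(σ'_f/σ'_0) = 0.038×5.1/1.6×log₁₀(83.089/37.393)
    = 0.12112 × 0.34675 = 0.042 m

S_c ≈ 42 mm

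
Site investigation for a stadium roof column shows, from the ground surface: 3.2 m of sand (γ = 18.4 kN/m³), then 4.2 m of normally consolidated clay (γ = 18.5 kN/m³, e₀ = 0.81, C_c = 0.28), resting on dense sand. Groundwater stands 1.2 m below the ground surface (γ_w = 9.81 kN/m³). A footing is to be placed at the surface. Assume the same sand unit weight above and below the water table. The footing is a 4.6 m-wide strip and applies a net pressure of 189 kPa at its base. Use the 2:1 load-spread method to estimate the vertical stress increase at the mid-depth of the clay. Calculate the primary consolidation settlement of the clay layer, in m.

Mid-depth of clay below the ground surface: z = 3.2 + 4.2/2 = 5.3 m.
Total vertical stress at mid-clay: σ_v = 18.4×3.2 + 18.5×2.1 = 97.73 kPa.
Pore pressure: u = 9.81×(5.3 − 1.2) = 40.221 kPa.
Initial effective stress: σ'_0 = σ_v − u = 97.73 − 40.221 = 57.509 kPa.
Stress increase at mid-clay by the 2:1 spreading method:
Δσ = qB/(B+z) = 189×4.6/(4.6+5.3) = 87.818 kPa
Final effective stress: σ'_f = σ'_0 + Δσ = 57.509 + 87.818 = 145.33 kPa.
Normally consolidated clay, so the full stress increment lies on the virgin compression line:
S_c = C_c·H/(1+e₀)·log₁₀(σ'_f/σ'_0) = 0.28×4.2/(1+0.81)×log₁₀(145.33/57.509)
    = 0.64972 × 0.40262 = 0.2616 m

S_c ≈ 0.262 m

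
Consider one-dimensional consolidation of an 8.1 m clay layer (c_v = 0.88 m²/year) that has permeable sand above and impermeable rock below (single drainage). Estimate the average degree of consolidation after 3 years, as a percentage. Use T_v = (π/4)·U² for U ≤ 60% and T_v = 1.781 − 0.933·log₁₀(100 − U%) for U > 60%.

Drainage path length: H_d = H = 8.1 m (single drainage).
T_v = c_v·t/H_d² = 0.88×3/8.1² = 0.040238.
T_v = 0.040238 corresponds to the U ≤ 60% branch:
U = √(4T_v/π) = 0.2263

U ≈ 22.6 %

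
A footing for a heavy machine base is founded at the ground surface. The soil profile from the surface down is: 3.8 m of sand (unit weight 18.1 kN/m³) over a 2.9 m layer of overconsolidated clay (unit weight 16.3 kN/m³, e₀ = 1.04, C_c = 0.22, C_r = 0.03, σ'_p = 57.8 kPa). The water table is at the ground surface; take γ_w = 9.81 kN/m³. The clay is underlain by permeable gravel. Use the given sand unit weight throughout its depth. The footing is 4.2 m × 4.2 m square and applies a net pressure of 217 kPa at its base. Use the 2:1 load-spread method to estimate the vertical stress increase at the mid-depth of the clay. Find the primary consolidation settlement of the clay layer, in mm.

S_c ≈ 56.8 mm

Mid-depth of clay below the ground surface: z = 3.8 + 2.9/2 = 5.25 m.
Total vertical stress at mid-clay: σ_v = 18.1×3.8 + 16.3×1.45 = 92.415 kPa.
Pore pressure: u = 9.81×(5.25 − 0) = 51.503 kPa.
Initial effective stress: σ'_0 = σ_v − u = 92.415 − 51.503 = 40.912 kPa.
Stress increase at mid-clay by the 2:1 spreading method:
Δσ = qBL/((B+z)(L+z)) = 217×4.2×4.2/((4.2+5.25)(4.2+5.25)) = 42.864 kPa
Final effective stress: σ'_f = 40.912 + 42.864 = 83.776 kPa.
σ'_f = 83.776 > σ'_p = 57.8 kPa, so the stress path crosses the preconsolidation pressure — recompression up to σ'_p, then virgin compression beyond:
S_c = H/(1+e₀)·[C_r·log₁₀(σ'_p/σ'_0) + C_c·log₁₀(σ'_f/σ'_p)]
    = 2.9/2.04 × [0.03×log₁₀(57.8/40.912) + 0.22×log₁₀(83.776/57.8)]
    = 1.4216 × [0.0045023 + 0.035462] = 0.05681 m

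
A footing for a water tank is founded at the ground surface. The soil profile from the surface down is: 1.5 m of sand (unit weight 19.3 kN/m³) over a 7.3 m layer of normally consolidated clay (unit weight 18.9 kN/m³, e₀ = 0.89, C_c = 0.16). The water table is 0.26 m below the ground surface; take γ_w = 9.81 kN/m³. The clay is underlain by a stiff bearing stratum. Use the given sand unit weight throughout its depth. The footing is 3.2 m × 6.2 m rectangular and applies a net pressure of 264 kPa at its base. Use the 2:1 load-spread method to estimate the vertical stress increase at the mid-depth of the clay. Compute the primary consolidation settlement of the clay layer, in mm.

S_c ≈ 200 mm

Mid-depth of clay below the ground surface: z = 1.5 + 7.3/2 = 5.15 m.
Total vertical stress at mid-clay: σ_v = 19.3×1.5 + 18.9×3.65 = 97.935 kPa.
Pore pressure: u = 9.81×(5.15 − 0.26) = 47.971 kPa.
Initial effective stress: σ'_0 = σ_v − u = 97.935 − 47.971 = 49.964 kPa.
Stress increase at mid-clay by the 2:1 spreading method:
Δσ = qBL/((B+z)(L+z)) = 264×3.2×6.2/((3.2+5.15)(6.2+5.15)) = 55.267 kPa
Final effective stress: σ'_f = σ'_0 + Δσ = 49.964 + 55.267 = 105.23 kPa.
Normally consolidated clay, so the full stress increment lies on the virgin compression line:
S_c = C_c·H/(1+e₀)·log₁₀(σ'_f/σ'_0) = 0.16×7.3/(1+0.89)×log₁₀(105.23/49.964)
    = 0.61799 × 0.32348 = 0.1999 m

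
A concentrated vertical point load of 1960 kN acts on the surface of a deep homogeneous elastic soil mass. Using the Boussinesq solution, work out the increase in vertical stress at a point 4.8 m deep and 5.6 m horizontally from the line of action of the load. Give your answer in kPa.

Δσ_z ≈ 4.74 kPa

Boussinesq vertical stress below a point load on an elastic half-space:
Δσ_z = 3P/(2πz²) · [1 + (r/z)²]^(−5/2)
r/z = 5.6/4.8 = 1.1667; [1+(r/z)²]^(−5/2) = 0.11674.
Δσ_z = 3×1960/(2π×4.8²) × 0.11674 = 40.618 × 0.11674 = 4.742 kPa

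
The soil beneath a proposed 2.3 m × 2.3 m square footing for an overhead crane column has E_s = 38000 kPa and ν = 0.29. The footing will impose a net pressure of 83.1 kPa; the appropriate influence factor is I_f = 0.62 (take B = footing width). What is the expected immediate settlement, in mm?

Immediate (elastic) settlement: S_e = q·B·(1−ν²)/E_s · I_f.
S_e = 83.1 × 2.3 × (1 − 0.29²) / 38000 × 0.62
    = 83.1 × 2.3 × 0.9159 / 38000 × 0.62
    = 0.002856 m = 2.856 mm

S_e ≈ 2.86 mm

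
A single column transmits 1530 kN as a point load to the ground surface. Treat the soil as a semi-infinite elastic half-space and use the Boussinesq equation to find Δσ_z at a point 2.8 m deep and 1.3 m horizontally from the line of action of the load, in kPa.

Boussinesq vertical stress below a point load on an elastic half-space:
Δσ_z = 3P/(2πz²) · [1 + (r/z)²]^(−5/2)
r/z = 1.3/2.8 = 0.46429; [1+(r/z)²]^(−5/2) = 0.61384.
Δσ_z = 3×1530/(2π×2.8²) × 0.61384 = 93.179 × 0.61384 = 57.2 kPa

Δσ_z ≈ 57.2 kPa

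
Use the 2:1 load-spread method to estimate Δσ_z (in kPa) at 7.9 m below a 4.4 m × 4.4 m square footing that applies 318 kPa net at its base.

Δσ_z ≈ 40.7 kPa

By the 2:1 method the load spreads at 1 horizontal : 2 vertical, so at depth z the loaded area has grown by z in each plan dimension:
Δσ = qBL/((B+z)(L+z)) = 318×4.4×4.4/((4.4+7.9)(4.4+7.9)) = 40.693 kPa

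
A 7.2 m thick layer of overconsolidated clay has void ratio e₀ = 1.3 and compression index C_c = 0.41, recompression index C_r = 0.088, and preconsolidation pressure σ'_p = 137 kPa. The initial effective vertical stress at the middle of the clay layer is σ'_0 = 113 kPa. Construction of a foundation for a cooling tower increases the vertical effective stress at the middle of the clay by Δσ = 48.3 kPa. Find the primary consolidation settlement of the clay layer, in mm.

Final effective stress: σ'_f = 113 + 48.3 = 161.3 kPa.
σ'_f = 161.3 > σ'_p = 137 kPa, so the stress path crosses the preconsolidation pressure — recompression up to σ'_p, then virgin compression beyond:
S_c = H/(1+e₀)·[C_r·log₁₀(σ'_p/σ'_0) + C_c·log₁₀(σ'_f/σ'_p)]
    = 7.2/2.3 × [0.088×log₁₀(137/113) + 0.41×log₁₀(161.3/137)]
    = 3.1304 × [0.0073605 + 0.029075] = 0.1141 m

S_c ≈ 114 mm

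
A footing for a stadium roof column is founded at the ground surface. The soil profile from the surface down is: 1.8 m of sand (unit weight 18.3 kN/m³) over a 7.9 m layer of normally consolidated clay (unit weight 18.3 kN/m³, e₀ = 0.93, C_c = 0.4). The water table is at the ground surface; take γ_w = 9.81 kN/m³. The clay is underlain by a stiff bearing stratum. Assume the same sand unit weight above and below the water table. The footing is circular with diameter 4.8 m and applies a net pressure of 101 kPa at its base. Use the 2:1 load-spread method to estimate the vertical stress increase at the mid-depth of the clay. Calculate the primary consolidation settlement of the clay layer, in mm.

Mid-depth of clay below the ground surface: z = 1.8 + 7.9/2 = 5.75 m.
Total vertical stress at mid-clay: σ_v = 18.3×1.8 + 18.3×3.95 = 105.23 kPa.
Pore pressure: u = 9.81×(5.75 − 0) = 56.408 kPa.
Initial effective stress: σ'_0 = σ_v − u = 105.23 − 56.408 = 48.822 kPa.
Stress increase at mid-clay by the 2:1 spreading method:
Δσ ≈ qD²/(D+z)² = 101×4.8²/(4.8+5.75)² = 20.907 kPa
Final effective stress: σ'_f = σ'_0 + Δσ = 48.822 + 20.907 = 69.729 kPa.
Normally consolidated clay, so the full stress increment lies on the virgin compression line:
S_c = C_c·H/(1+e₀)·log₁₀(σ'_f/σ'_0) = 0.4×7.9/(1+0.93)×log₁₀(69.729/48.822)
    = 1.6373 × 0.1548 = 0.2535 m

S_c ≈ 253 mm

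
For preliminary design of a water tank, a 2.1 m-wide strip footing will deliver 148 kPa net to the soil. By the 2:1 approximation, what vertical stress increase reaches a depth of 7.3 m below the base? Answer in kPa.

Δσ_z ≈ 33.1 kPa

By the 2:1 method the load spreads at 1 horizontal : 2 vertical, so at depth z the loaded area has grown by z in each plan dimension:
Δσ = qB/(B+z) = 148×2.1/(2.1+7.3) = 33.064 kPa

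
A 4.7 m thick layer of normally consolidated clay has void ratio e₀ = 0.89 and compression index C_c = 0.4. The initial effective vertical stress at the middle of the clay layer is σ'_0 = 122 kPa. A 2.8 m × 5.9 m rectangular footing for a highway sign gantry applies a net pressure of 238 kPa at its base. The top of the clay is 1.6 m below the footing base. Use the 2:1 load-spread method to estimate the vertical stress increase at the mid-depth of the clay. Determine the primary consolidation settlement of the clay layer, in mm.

S_c ≈ 171 mm

Mid-depth of clay below the footing base: z = 1.6 + 4.7/2 = 3.95 m.
Stress increase at mid-clay by the 2:1 spreading method:
Δσ = qBL/((B+z)(L+z)) = 238×2.8×5.9/((2.8+3.95)(5.9+3.95)) = 59.135 kPa
Final effective stress: σ'_f = σ'_0 + Δσ = 122 + 59.135 = 181.13 kPa.
Normally consolidated clay, so the full stress increment lies on the virgin compression line:
S_c = C_c·H/(1+e₀)·log₁₀(σ'_f/σ'_0) = 0.4×4.7/(1+0.89)×log₁₀(181.13/122)
    = 0.99471 × 0.17163 = 0.1707 m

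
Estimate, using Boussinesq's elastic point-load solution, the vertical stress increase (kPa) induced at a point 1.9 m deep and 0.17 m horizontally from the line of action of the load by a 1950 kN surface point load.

Boussinesq vertical stress below a point load on an elastic half-space:
Δσ_z = 3P/(2πz²) · [1 + (r/z)²]^(−5/2)
r/z = 0.17/1.9 = 0.089474; [1+(r/z)²]^(−5/2) = 0.98026.
Δσ_z = 3×1950/(2π×1.9²) × 0.98026 = 257.91 × 0.98026 = 252.8 kPa

Δσ_z ≈ 253 kPa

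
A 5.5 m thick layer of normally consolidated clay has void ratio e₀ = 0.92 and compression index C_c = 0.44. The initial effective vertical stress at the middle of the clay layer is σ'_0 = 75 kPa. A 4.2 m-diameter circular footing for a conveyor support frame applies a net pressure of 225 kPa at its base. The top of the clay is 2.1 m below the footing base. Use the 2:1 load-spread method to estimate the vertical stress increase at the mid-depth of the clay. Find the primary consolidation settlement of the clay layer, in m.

Mid-depth of clay below the footing base: z = 2.1 + 5.5/2 = 4.85 m.
Stress increase at mid-clay by the 2:1 spreading method:
Δσ ≈ qD²/(D+z)² = 225×4.2²/(4.2+4.85)² = 48.46 kPa
Final effective stress: σ'_f = σ'_0 + Δσ = 75 + 48.46 = 123.46 kPa.
Normally consolidated clay, so the full stress increment lies on the virgin compression line:
S_c = C_c·H/(1+e₀)·log₁₀(σ'_f/σ'_0) = 0.44×5.5/(1+0.92)×log₁₀(123.46/75)
    = 1.2604 × 0.21647 = 0.2728 m

S_c ≈ 0.273 m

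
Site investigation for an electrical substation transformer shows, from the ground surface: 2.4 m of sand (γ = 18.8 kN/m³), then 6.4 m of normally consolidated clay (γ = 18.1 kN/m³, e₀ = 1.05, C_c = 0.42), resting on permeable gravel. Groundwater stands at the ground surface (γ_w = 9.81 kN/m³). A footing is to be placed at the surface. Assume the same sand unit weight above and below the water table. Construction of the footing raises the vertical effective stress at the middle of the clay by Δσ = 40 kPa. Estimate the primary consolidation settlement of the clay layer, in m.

Mid-depth of clay below the ground surface: z = 2.4 + 6.4/2 = 5.6 m.
Total vertical stress at mid-clay: σ_v = 18.8×2.4 + 18.1×3.2 = 103.04 kPa.
Pore pressure: u = 9.81×(5.6 − 0) = 54.936 kPa.
Initial effective stress: σ'_0 = σ_v − u = 103.04 − 54.936 = 48.104 kPa.
Final effective stress: σ'_f = σ'_0 + Δσ = 48.104 + 40 = 88.104 kPa.
Normally consolidated clay, so the full stress increment lies on the virgin compression line:
S_c = C_c·H/(1+e₀)·log₁₀(σ'_f/σ'_0) = 0.42×6.4/(1+1.05)×log₁₀(88.104/48.104)
    = 1.3112 × 0.26281 = 0.3446 m

S_c ≈ 0.345 m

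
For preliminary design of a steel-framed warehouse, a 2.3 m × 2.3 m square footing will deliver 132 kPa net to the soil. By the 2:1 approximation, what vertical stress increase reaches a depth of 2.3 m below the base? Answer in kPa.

Δσ_z ≈ 33 kPa

By the 2:1 method the load spreads at 1 horizontal : 2 vertical, so at depth z the loaded area has grown by z in each plan dimension:
Δσ = qBL/((B+z)(L+z)) = 132×2.3×2.3/((2.3+2.3)(2.3+2.3)) = 33 kPa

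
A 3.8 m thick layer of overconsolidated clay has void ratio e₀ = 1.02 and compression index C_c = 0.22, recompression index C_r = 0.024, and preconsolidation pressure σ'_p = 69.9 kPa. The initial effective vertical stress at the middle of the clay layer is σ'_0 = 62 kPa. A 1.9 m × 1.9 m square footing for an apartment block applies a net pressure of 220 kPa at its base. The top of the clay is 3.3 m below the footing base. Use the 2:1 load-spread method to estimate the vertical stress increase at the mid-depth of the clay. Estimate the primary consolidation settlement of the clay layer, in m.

Mid-depth of clay below the footing base: z = 3.3 + 3.8/2 = 5.2 m.
Stress increase at mid-clay by the 2:1 spreading method:
Δσ = qBL/((B+z)(L+z)) = 220×1.9×1.9/((1.9+5.2)(1.9+5.2)) = 15.755 kPa
Final effective stress: σ'_f = 62 + 15.755 = 77.755 kPa.
σ'_f = 77.755 > σ'_p = 69.9 kPa, so the stress path crosses the preconsolidation pressure — recompression up to σ'_p, then virgin compression beyond:
S_c = H/(1+e₀)·[C_r·log₁₀(σ'_p/σ'_0) + C_c·log₁₀(σ'_f/σ'_p)]
    = 3.8/2.02 × [0.024×log₁₀(69.9/62) + 0.22×log₁₀(77.755/69.9)]
    = 1.8812 × [0.0012501 + 0.010175] = 0.02149 m

S_c ≈ 0.0215 m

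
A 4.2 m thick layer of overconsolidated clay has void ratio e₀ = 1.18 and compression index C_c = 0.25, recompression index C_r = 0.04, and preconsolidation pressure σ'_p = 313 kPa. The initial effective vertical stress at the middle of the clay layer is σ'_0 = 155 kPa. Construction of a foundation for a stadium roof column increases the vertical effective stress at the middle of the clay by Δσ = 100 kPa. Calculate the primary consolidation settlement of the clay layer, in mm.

Final effective stress: σ'_f = 155 + 100 = 255 kPa.
σ'_f = 255 ≤ σ'_p = 313 kPa, so the clay remains overconsolidated and only the recompression index applies:
S_c = C_r·H/(1+e₀)·log₁₀(σ'_f/σ'_0) = 0.04×4.2/2.18×log₁₀(255/155)
    = 0.077064 × 0.21621 = 0.01666 m

S_c ≈ 16.7 mm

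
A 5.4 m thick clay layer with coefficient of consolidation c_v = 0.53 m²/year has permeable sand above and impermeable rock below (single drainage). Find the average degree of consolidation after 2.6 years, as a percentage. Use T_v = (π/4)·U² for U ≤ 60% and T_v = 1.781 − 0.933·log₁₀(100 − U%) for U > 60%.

Drainage path length: H_d = H = 5.4 m (single drainage).
T_v = c_v·t/H_d² = 0.53×2.6/5.4² = 0.047257.
T_v = 0.047257 corresponds to the U ≤ 60% branch:
U = √(4T_v/π) = 0.2453

U ≈ 24.5 %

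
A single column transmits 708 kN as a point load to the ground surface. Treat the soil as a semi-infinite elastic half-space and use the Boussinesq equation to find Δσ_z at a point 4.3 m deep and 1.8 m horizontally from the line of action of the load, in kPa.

Δσ_z ≈ 12.2 kPa

Boussinesq vertical stress below a point load on an elastic half-space:
Δσ_z = 3P/(2πz²) · [1 + (r/z)²]^(−5/2)
r/z = 1.8/4.3 = 0.4186; [1+(r/z)²]^(−5/2) = 0.66787.
Δσ_z = 3×708/(2π×4.3²) × 0.66787 = 18.283 × 0.66787 = 12.21 kPa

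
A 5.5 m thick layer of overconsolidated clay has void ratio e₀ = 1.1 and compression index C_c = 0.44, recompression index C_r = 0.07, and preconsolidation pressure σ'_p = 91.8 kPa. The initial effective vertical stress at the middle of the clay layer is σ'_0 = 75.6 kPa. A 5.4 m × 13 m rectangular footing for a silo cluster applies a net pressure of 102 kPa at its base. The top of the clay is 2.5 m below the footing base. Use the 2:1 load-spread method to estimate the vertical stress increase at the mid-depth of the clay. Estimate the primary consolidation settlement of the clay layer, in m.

S_c ≈ 0.117 m

Mid-depth of clay below the footing base: z = 2.5 + 5.5/2 = 5.25 m.
Stress increase at mid-clay by the 2:1 spreading method:
Δσ = qBL/((B+z)(L+z)) = 102×5.4×13/((5.4+5.25)(13+5.25)) = 36.84 kPa
Final effective stress: σ'_f = 75.6 + 36.84 = 112.44 kPa.
σ'_f = 112.44 > σ'_p = 91.8 kPa, so the stress path crosses the preconsolidation pressure — recompression up to σ'_p, then virgin compression beyond:
S_c = H/(1+e₀)·[C_r·log₁₀(σ'_p/σ'_0) + C_c·log₁₀(σ'_f/σ'_p)]
    = 5.5/2.1 × [0.07×log₁₀(91.8/75.6) + 0.44×log₁₀(112.44/91.8)]
    = 2.619 × [0.0059025 + 0.038754] = 0.117 m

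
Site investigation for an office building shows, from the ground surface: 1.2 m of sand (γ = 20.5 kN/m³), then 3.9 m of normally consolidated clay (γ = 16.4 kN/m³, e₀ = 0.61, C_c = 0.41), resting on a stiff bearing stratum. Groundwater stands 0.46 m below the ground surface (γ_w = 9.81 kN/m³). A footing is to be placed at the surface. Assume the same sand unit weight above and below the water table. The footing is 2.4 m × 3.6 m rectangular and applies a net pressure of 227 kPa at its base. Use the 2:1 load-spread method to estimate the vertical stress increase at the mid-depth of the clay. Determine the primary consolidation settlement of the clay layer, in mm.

S_c ≈ 434 mm

Mid-depth of clay below the ground surface: z = 1.2 + 3.9/2 = 3.15 m.
Total vertical stress at mid-clay: σ_v = 20.5×1.2 + 16.4×1.95 = 56.58 kPa.
Pore pressure: u = 9.81×(3.15 − 0.46) = 26.389 kPa.
Initial effective stress: σ'_0 = σ_v − u = 56.58 − 26.389 = 30.191 kPa.
Stress increase at mid-clay by the 2:1 spreading method:
Δσ = qBL/((B+z)(L+z)) = 227×2.4×3.6/((2.4+3.15)(3.6+3.15)) = 52.353 kPa
Final effective stress: σ'_f = σ'_0 + Δσ = 30.191 + 52.353 = 82.544 kPa.
Normally consolidated clay, so the full stress increment lies on the virgin compression line:
S_c = C_c·H/(1+e₀)·log₁₀(σ'_f/σ'_0) = 0.41×3.9/(1+0.61)×log₁₀(82.544/30.191)
    = 0.99317 × 0.43681 = 0.4338 m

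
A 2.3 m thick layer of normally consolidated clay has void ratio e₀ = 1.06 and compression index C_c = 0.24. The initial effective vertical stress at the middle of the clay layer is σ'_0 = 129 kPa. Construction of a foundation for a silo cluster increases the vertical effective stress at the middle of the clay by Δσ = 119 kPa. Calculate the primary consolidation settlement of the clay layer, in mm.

Final effective stress: σ'_f = σ'_0 + Δσ = 129 + 119 = 248 kPa.
Normally consolidated clay, so the full stress increment lies on the virgin compression line:
S_c = C_c·H/(1+e₀)·log₁₀(σ'_f/σ'_0) = 0.24×2.3/(1+1.06)×log₁₀(248/129)
    = 0.26796 × 0.28386 = 0.07606 m

S_c ≈ 76.1 mm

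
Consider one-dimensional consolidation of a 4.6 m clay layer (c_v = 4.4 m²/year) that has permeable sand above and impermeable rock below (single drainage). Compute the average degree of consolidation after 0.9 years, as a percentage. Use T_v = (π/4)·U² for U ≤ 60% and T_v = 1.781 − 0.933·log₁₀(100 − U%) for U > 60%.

U ≈ 48.8 %

Drainage path length: H_d = H = 4.6 m (single drainage).
T_v = c_v·t/H_d² = 4.4×0.9/4.6² = 0.18715.
T_v = 0.18715 corresponds to the U ≤ 60% branch:
U = √(4T_v/π) = 0.4881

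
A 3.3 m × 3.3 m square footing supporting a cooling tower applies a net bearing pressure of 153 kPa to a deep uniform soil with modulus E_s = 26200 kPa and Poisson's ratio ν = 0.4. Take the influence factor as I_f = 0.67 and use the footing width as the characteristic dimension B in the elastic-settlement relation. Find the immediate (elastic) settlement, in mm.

Immediate (elastic) settlement: S_e = q·B·(1−ν²)/E_s · I_f.
S_e = 153 × 3.3 × (1 − 0.4²) / 26200 × 0.67
    = 153 × 3.3 × 0.84 / 26200 × 0.67
    = 0.01085 m = 10.85 mm

S_e ≈ 10.8 mm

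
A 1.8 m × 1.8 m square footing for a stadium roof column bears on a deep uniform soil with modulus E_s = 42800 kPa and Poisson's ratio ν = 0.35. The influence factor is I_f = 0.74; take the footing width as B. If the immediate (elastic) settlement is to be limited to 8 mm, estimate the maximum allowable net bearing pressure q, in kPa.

S_e = q·B·(1−ν²)/E_s · I_f  ⇒  q = S_e·E_s / (B·(1−ν²)·I_f).
q = 0.008 × 42800 / (1.8 × 0.8775 × 0.74) = 292.9 kPa

q ≈ 293 kPa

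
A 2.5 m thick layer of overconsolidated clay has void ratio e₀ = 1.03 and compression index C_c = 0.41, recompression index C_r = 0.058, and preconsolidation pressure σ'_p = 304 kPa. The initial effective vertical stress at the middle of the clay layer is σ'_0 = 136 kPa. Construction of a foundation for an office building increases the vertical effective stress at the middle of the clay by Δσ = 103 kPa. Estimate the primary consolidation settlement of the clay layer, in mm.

S_c ≈ 17.5 mm

Final effective stress: σ'_f = 136 + 103 = 239 kPa.
σ'_f = 239 ≤ σ'_p = 304 kPa, so the clay remains overconsolidated and only the recompression index applies:
S_c = C_r·H/(1+e₀)·log₁₀(σ'_f/σ'_0) = 0.058×2.5/2.03×log₁₀(239/136)
    = 0.071427 × 0.24486 = 0.01749 m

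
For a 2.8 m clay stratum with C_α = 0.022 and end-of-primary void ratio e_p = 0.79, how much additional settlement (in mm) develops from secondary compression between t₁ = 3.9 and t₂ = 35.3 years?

S_s ≈ 32.9 mm

Secondary compression: S_s = C_α·H/(1+e_p)·log₁₀(t₂/t₁)
S_s = 0.022×2.8/(1+0.79)×log₁₀(35.3/3.9)
    = 0.03441 × 0.9567 = 0.03292 m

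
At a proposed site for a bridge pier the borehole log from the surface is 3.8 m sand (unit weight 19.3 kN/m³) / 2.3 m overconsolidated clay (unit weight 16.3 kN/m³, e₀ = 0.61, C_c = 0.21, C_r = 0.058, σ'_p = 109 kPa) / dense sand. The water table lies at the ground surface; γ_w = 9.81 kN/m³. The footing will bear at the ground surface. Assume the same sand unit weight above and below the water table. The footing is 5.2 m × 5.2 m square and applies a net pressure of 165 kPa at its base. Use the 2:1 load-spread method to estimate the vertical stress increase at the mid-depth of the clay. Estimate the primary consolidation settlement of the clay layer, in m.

Mid-depth of clay below the ground surface: z = 3.8 + 2.3/2 = 4.95 m.
Total vertical stress at mid-clay: σ_v = 19.3×3.8 + 16.3×1.15 = 92.085 kPa.
Pore pressure: u = 9.81×(4.95 − 0) = 48.56 kPa.
Initial effective stress: σ'_0 = σ_v − u = 92.085 − 48.56 = 43.525 kPa.
Stress increase at mid-clay by the 2:1 spreading method:
Δσ = qBL/((B+z)(L+z)) = 165×5.2×5.2/((5.2+4.95)(5.2+4.95)) = 43.307 kPa
Final effective stress: σ'_f = 43.525 + 43.307 = 86.832 kPa.
σ'_f = 86.832 ≤ σ'_p = 109 kPa, so the clay remains overconsolidated and only the recompression index applies:
S_c = C_r·H/(1+e₀)·log₁₀(σ'_f/σ'_0) = 0.058×2.3/1.61×log₁₀(86.832/43.525)
    = 0.082859 × 0.29994 = 0.02485 m

S_c ≈ 0.0249 m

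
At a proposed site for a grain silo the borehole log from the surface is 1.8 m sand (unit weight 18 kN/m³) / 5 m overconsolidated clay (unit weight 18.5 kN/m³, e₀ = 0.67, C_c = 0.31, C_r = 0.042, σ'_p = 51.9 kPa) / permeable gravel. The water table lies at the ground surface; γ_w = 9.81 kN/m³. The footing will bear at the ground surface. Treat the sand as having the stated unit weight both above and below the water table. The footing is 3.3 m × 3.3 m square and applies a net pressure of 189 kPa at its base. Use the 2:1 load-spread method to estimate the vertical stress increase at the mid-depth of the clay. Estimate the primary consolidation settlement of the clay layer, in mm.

Mid-depth of clay below the ground surface: z = 1.8 + 5/2 = 4.3 m.
Total vertical stress at mid-clay: σ_v = 18×1.8 + 18.5×2.5 = 78.65 kPa.
Pore pressure: u = 9.81×(4.3 − 0) = 42.183 kPa.
Initial effective stress: σ'_0 = σ_v − u = 78.65 − 42.183 = 36.467 kPa.
Stress increase at mid-clay by the 2:1 spreading method:
Δσ = qBL/((B+z)(L+z)) = 189×3.3×3.3/((3.3+4.3)(3.3+4.3)) = 35.634 kPa
Final effective stress: σ'_f = 36.467 + 35.634 = 72.101 kPa.
σ'_f = 72.101 > σ'_p = 51.9 kPa, so the stress path crosses the preconsolidation pressure — recompression up to σ'_p, then virgin compression beyond:
S_c = H/(1+e₀)·[C_r·log₁₀(σ'_p/σ'_0) + C_c·log₁₀(σ'_f/σ'_p)]
    = 5/1.67 × [0.042×log₁₀(51.9/36.467) + 0.31×log₁₀(72.101/51.9)]
    = 2.994 × [0.0064372 + 0.04426] = 0.1518 m

S_c ≈ 152 mm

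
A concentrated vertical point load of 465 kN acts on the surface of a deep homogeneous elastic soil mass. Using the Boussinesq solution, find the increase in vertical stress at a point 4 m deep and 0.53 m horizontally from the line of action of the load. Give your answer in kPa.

Δσ_z ≈ 13.3 kPa

Boussinesq vertical stress below a point load on an elastic half-space:
Δσ_z = 3P/(2πz²) · [1 + (r/z)²]^(−5/2)
r/z = 0.53/4 = 0.1325; [1+(r/z)²]^(−5/2) = 0.95742.
Δσ_z = 3×465/(2π×4²) × 0.95742 = 13.876 × 0.95742 = 13.29 kPa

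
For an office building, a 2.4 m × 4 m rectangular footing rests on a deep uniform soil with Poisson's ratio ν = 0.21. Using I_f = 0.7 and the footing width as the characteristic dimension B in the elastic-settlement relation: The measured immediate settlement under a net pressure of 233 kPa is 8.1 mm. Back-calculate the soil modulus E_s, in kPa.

E_s ≈ 46200 kPa

S_e = q·B·(1−ν²)/E_s · I_f  ⇒  E_s = q·B·(1−ν²)·I_f / S_e.
E_s = 233 × 2.4 × 0.9559 × 0.7 / 0.0081 = 46190 kPa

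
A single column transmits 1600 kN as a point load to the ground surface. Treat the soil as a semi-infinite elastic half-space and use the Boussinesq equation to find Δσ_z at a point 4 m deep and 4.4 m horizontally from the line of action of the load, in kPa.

Boussinesq vertical stress below a point load on an elastic half-space:
Δσ_z = 3P/(2πz²) · [1 + (r/z)²]^(−5/2)
r/z = 4.4/4 = 1.1; [1+(r/z)²]^(−5/2) = 0.13773.
Δσ_z = 3×1600/(2π×4²) × 0.13773 = 47.746 × 0.13773 = 6.576 kPa

Δσ_z ≈ 6.58 kPa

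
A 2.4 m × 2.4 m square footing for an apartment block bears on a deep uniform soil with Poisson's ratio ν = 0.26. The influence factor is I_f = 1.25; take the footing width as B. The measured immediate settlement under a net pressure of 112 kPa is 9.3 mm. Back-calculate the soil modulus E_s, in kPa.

S_e = q·B·(1−ν²)/E_s · I_f  ⇒  E_s = q·B·(1−ν²)·I_f / S_e.
E_s = 112 × 2.4 × 0.9324 × 1.25 / 0.0093 = 33690 kPa

E_s ≈ 33700 kPa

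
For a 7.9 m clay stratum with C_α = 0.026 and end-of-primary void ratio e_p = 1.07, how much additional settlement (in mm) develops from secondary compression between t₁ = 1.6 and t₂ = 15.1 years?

Secondary compression: S_s = C_α·H/(1+e_p)·log₁₀(t₂/t₁)
S_s = 0.026×7.9/(1+1.07)×log₁₀(15.1/1.6)
    = 0.09923 × 0.9749 = 0.09673 m

S_s ≈ 96.7 mm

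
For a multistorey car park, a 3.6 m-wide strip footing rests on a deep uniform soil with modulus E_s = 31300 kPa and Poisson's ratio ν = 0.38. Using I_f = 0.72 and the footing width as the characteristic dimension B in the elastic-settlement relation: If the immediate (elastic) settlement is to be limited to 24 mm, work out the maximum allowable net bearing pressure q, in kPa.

S_e = q·B·(1−ν²)/E_s · I_f  ⇒  q = S_e·E_s / (B·(1−ν²)·I_f).
q = 0.024 × 31300 / (3.6 × 0.8556 × 0.72) = 338.7 kPa

q ≈ 339 kPa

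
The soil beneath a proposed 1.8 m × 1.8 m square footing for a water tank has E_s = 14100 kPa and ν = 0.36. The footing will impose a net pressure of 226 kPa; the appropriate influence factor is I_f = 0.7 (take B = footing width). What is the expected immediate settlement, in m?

S_e ≈ 0.0176 m

Immediate (elastic) settlement: S_e = q·B·(1−ν²)/E_s · I_f.
S_e = 226 × 1.8 × (1 − 0.36²) / 14100 × 0.7
    = 226 × 1.8 × 0.8704 / 14100 × 0.7
    = 0.01758 m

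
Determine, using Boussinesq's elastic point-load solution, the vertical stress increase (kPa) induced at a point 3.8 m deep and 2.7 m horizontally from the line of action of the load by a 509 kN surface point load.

Δσ_z ≈ 6.06 kPa

Boussinesq vertical stress below a point load on an elastic half-space:
Δσ_z = 3P/(2πz²) · [1 + (r/z)²]^(−5/2)
r/z = 2.7/3.8 = 0.71053; [1+(r/z)²]^(−5/2) = 0.35997.
Δσ_z = 3×509/(2π×3.8²) × 0.35997 = 16.83 × 0.35997 = 6.058 kPa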